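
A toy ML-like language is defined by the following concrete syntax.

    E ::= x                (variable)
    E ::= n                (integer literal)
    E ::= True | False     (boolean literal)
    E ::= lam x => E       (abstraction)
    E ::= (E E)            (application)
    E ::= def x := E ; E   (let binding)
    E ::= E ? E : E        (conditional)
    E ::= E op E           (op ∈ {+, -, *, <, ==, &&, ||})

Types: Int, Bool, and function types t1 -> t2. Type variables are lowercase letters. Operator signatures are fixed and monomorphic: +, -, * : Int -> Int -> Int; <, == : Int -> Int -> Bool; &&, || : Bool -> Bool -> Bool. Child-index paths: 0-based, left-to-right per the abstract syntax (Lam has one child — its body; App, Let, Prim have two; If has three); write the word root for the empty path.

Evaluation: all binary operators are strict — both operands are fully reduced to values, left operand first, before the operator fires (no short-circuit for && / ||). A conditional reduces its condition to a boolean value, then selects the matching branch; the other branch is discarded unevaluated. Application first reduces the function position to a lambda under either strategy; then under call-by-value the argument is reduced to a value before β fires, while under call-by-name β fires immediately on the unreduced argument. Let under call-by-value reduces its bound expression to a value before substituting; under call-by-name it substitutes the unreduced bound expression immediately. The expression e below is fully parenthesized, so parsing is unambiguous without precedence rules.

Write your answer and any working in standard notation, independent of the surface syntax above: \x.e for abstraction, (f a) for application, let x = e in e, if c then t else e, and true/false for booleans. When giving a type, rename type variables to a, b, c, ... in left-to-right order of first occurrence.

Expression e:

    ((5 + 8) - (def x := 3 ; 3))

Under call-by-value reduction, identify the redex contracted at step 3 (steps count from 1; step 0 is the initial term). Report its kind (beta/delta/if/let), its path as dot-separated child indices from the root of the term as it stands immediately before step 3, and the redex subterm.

Answer: delta at root : (13 - 3)

Derivation:
step 0: ((5 + 8) - (let x = 3 in 3))
step 1: [delta@0] (13 - (let x = 3 in 3))
step 2: [let@1] (13 - 3)
step 3: [delta@root] 10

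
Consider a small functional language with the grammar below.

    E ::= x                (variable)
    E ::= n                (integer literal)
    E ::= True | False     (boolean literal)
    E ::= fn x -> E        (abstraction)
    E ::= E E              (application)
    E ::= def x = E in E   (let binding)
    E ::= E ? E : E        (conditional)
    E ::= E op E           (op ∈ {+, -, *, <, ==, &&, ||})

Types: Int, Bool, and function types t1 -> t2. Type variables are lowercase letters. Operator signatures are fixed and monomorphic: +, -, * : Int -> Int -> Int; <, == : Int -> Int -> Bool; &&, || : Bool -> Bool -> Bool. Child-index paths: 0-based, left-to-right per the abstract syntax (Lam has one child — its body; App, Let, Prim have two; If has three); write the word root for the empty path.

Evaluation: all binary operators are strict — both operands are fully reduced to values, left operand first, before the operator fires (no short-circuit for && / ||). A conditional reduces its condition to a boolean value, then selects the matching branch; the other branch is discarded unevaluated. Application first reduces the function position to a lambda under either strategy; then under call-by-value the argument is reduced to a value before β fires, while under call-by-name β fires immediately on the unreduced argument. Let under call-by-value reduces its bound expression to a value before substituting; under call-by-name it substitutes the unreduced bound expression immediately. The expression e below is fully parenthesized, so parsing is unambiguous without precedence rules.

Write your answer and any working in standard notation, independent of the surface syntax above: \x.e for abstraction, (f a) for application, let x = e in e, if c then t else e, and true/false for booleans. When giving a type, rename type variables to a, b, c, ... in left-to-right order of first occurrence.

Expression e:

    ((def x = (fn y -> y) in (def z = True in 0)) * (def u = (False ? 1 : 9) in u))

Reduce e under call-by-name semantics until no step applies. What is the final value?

Working:
step 0: ((let x = (\y.y) in (let z = true in 0)) * (let u = (if false then 1 else 9) in u))
step 1: [let@0] ((let z = true in 0) * (let u = (if false then 1 else 9) in u))
step 2: [let@0] (0 * (let u = (if false then 1 else 9) in u))
step 3: [let@1] (0 * (if false then 1 else 9))
step 4: [if@1] (0 * 9)
step 5: [delta@root] 0

Answer: 0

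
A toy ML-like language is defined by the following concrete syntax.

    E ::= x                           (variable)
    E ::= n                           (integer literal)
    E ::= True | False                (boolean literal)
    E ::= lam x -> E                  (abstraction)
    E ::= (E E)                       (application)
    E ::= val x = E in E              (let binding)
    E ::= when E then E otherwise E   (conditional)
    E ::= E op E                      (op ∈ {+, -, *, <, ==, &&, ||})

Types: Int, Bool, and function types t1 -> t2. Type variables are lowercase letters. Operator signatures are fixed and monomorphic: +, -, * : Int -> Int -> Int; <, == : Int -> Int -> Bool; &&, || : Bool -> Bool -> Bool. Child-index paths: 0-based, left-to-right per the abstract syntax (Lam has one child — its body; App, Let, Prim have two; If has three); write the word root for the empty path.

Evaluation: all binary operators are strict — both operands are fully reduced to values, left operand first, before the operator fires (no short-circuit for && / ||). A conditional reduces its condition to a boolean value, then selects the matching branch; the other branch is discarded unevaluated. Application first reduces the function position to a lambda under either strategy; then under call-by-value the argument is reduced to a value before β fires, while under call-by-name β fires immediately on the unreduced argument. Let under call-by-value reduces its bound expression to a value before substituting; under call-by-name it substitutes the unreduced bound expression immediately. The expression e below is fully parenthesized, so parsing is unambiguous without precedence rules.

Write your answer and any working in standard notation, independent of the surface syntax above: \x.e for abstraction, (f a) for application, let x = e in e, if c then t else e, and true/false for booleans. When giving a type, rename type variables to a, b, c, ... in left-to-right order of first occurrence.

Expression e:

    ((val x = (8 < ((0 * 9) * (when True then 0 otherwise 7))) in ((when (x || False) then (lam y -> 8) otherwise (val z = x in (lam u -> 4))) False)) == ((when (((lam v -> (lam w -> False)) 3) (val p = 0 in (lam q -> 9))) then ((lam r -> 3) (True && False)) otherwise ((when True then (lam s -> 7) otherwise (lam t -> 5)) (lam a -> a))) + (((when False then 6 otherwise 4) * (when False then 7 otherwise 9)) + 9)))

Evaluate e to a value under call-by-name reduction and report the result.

Derivation:
step 0: ((let x = (8 < ((0 * 9) * (if true then 0 else 7))) in ((if (x || false) then (\y.8) else (let z = x in (\u.4))) false)) == ((if (((\v.(\w.false)) 3) (let p = 0 in (\q.9))) then ((\r.3) (true && false)) else ((if true then (\s.7) else (\t.5)) (\a.a))) + (((if false then 6 else 4) * (if false then 7 else 9)) + 9)))
step 1: [let@0] (((if ((8 < ((0 * 9) * (if true then 0 else 7))) || false) then (\y.8) else (let z = (8 < ((0 * 9) * (if true then 0 else 7))) in (\u.4))) false) == ((if (((\v.(\w.false)) 3) (let p = 0 in (\q.9))) then ((\r.3) (true && false)) else ((if true then (\s.7) else (\t.5)) (\a.a))) + (((if false then 6 else 4) * (if false then 7 else 9)) + 9)))
step 2: [delta@0.0.0.0.1.0] (((if ((8 < (0 * (if true then 0 else 7))) || false) then (\y.8) else (let z = (8 < ((0 * 9) * (if true then 0 else 7))) in (\u.4))) false) == ((if (((\v.(\w.false)) 3) (let p = 0 in (\q.9))) then ((\r.3) (true && false)) else ((if true then (\s.7) else (\t.5)) (\a.a))) + (((if false then 6 else 4) * (if false then 7 else 9)) + 9)))
step 3: [if@0.0.0.0.1.1] (((if ((8 < (0 * 0)) || false) then (\y.8) else (let z = (8 < ((0 * 9) * (if true then 0 else 7))) in (\u.4))) false) == ((if (((\v.(\w.false)) 3) (let p = 0 in (\q.9))) then ((\r.3) (true && false)) else ((if true then (\s.7) else (\t.5)) (\a.a))) + (((if false then 6 else 4) * (if false then 7 else 9)) + 9)))
step 4: [delta@0.0.0.0.1] (((if ((8 < 0) || false) then (\y.8) else (let z = (8 < ((0 * 9) * (if true then 0 else 7))) in (\u.4))) false) == ((if (((\v.(\w.false)) 3) (let p = 0 in (\q.9))) then ((\r.3) (true && false)) else ((if true then (\s.7) else (\t.5)) (\a.a))) + (((if false then 6 else 4) * (if false then 7 else 9)) + 9)))
step 5: [delta@0.0.0.0] (((if (false || false) then (\y.8) else (let z = (8 < ((0 * 9) * (if true then 0 else 7))) in (\u.4))) false) == ((if (((\v.(\w.false)) 3) (let p = 0 in (\q.9))) then ((\r.3) (true && false)) else ((if true then (\s.7) else (\t.5)) (\a.a))) + (((if false then 6 else 4) * (if false then 7 else 9)) + 9)))
step 6: [delta@0.0.0] (((if false then (\y.8) else (let z = (8 < ((0 * 9) * (if true then 0 else 7))) in (\u.4))) false) == ((if (((\v.(\w.false)) 3) (let p = 0 in (\q.9))) then ((\r.3) (true && false)) else ((if true then (\s.7) else (\t.5)) (\a.a))) + (((if false then 6 else 4) * (if false then 7 else 9)) + 9)))
step 7: [if@0.0] (((let z = (8 < ((0 * 9) * (if true then 0 else 7))) in (\u.4)) false) == ((if (((\v.(\w.false)) 3) (let p = 0 in (\q.9))) then ((\r.3) (true && false)) else ((if true then (\s.7) else (\t.5)) (\a.a))) + (((if false then 6 else 4) * (if false then 7 else 9)) + 9)))
step 8: [let@0.0] (((\u.4) false) == ((if (((\v.(\w.false)) 3) (let p = 0 in (\q.9))) then ((\r.3) (true && false)) else ((if true then (\s.7) else (\t.5)) (\a.a))) + (((if false then 6 else 4) * (if false then 7 else 9)) + 9)))
step 9: [beta@0] (4 == ((if (((\v.(\w.false)) 3) (let p = 0 in (\q.9))) then ((\r.3) (true && false)) else ((if true then (\s.7) else (\t.5)) (\a.a))) + (((if false then 6 else 4) * (if false then 7 else 9)) + 9)))
step 10: [beta@1.0.0.0] (4 == ((if ((\w.false) (let p = 0 in (\q.9))) then ((\r.3) (true && false)) else ((if true then (\s.7) else (\t.5)) (\a.a))) + (((if false then 6 else 4) * (if false then 7 else 9)) + 9)))
step 11: [beta@1.0.0] (4 == ((if false then ((\r.3) (true && false)) else ((if true then (\s.7) else (\t.5)) (\a.a))) + (((if false then 6 else 4) * (if false then 7 else 9)) + 9)))
step 12: [if@1.0] (4 == (((if true then (\s.7) else (\t.5)) (\a.a)) + (((if false then 6 else 4) * (if false then 7 else 9)) + 9)))
step 13: [if@1.0.0] (4 == (((\s.7) (\a.a)) + (((if false then 6 else 4) * (if false then 7 else 9)) + 9)))
step 14: [beta@1.0] (4 == (7 + (((if false then 6 else 4) * (if false then 7 else 9)) + 9)))
step 15: [if@1.1.0.0] (4 == (7 + ((4 * (if false then 7 else 9)) + 9)))
step 16: [if@1.1.0.1] (4 == (7 + ((4 * 9) + 9)))
step 17: [delta@1.1.0] (4 == (7 + (36 + 9)))
step 18: [delta@1.1] (4 == (7 + 45))
step 19: [delta@1] (4 == 52)
step 20: [delta@root] false

Answer: false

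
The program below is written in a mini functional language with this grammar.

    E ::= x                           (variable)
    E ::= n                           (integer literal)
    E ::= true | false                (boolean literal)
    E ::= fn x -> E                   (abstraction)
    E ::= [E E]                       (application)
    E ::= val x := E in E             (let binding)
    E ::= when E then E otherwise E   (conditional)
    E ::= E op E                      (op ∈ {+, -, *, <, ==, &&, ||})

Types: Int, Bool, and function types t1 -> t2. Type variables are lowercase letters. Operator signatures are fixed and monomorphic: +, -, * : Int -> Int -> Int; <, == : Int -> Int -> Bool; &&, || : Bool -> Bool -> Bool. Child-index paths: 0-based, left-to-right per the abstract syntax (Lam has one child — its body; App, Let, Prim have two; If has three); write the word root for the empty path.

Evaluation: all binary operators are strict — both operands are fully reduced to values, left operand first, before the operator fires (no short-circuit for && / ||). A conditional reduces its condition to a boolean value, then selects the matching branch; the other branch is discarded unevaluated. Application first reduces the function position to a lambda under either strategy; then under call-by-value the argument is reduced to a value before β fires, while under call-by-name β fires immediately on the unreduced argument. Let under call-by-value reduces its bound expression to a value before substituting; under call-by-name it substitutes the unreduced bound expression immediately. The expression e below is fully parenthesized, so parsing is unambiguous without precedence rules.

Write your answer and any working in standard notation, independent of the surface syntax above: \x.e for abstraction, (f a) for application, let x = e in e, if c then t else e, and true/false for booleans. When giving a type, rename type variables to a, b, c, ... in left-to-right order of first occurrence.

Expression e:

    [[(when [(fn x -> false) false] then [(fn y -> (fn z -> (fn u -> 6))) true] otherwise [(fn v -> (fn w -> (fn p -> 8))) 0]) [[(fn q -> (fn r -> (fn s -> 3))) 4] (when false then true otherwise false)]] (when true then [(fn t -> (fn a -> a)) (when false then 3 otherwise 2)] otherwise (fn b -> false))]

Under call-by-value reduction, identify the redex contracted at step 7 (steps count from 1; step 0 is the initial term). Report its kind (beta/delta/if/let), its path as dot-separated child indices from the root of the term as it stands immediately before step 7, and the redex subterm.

Answer: beta at 0 : ((\w.(\p.8)) (\s.3))

Derivation:
step 0: (((if ((\x.false) false) then ((\y.(\z.(\u.6))) true) else ((\v.(\w.(\p.8))) 0)) (((\q.(\r.(\s.3))) 4) (if false then true else false))) (if true then ((\t.(\a.a)) (if false then 3 else 2)) else (\b.false)))
step 1: [beta@0.0.0] (((if false then ((\y.(\z.(\u.6))) true) else ((\v.(\w.(\p.8))) 0)) (((\q.(\r.(\s.3))) 4) (if false then true else false))) (if true then ((\t.(\a.a)) (if false then 3 else 2)) else (\b.false)))
step 2: [if@0.0] ((((\v.(\w.(\p.8))) 0) (((\q.(\r.(\s.3))) 4) (if false then true else false))) (if true then ((\t.(\a.a)) (if false then 3 else 2)) else (\b.false)))
step 3: [beta@0.0] (((\w.(\p.8)) (((\q.(\r.(\s.3))) 4) (if false then true else false))) (if true then ((\t.(\a.a)) (if false then 3 else 2)) else (\b.false)))
step 4: [beta@0.1.0] (((\w.(\p.8)) ((\r.(\s.3)) (if false then true else false))) (if true then ((\t.(\a.a)) (if false then 3 else 2)) else (\b.false)))
step 5: [if@0.1.1] (((\w.(\p.8)) ((\r.(\s.3)) false)) (if true then ((\t.(\a.a)) (if false then 3 else 2)) else (\b.false)))
step 6: [beta@0.1] (((\w.(\p.8)) (\s.3)) (if true then ((\t.(\a.a)) (if false then 3 else 2)) else (\b.false)))
step 7: [beta@0] ((\p.8) (if true then ((\t.(\a.a)) (if false then 3 else 2)) else (\b.false)))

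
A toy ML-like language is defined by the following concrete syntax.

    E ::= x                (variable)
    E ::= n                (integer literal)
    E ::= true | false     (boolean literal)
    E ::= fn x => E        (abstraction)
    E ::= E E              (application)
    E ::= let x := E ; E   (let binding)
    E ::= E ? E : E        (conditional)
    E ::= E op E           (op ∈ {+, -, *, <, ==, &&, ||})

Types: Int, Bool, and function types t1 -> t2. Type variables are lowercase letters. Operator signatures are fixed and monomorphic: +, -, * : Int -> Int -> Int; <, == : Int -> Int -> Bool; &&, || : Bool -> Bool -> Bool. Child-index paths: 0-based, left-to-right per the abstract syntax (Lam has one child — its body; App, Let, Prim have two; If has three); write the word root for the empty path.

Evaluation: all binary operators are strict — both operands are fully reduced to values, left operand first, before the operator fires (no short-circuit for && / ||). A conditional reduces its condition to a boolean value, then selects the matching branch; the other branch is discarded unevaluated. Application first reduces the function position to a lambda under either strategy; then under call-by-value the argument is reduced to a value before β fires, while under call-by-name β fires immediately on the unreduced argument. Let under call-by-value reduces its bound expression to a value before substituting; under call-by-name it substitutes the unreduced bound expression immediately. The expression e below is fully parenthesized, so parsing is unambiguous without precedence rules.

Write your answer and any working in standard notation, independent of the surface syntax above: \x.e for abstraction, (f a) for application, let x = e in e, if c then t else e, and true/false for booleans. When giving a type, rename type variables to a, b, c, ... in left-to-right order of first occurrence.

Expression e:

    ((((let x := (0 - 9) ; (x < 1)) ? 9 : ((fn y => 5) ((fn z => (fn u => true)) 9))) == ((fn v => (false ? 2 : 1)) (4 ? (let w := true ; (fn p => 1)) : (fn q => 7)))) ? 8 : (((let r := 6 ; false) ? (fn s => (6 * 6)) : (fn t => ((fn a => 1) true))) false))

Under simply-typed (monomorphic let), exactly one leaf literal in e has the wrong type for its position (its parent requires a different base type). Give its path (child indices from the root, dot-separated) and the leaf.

Working:
  unify Int ~ Int
  unify Int ~ Int
let x : Int
x : Int
  unify Int ~ Int
  unify Int ~ Int
  unify Bool ~ Bool
\y._ : a -> Int
\u._ : c -> Bool
\z._ : b -> c -> Bool
  unify b -> c -> Bool ~ Int -> d
  unify b ~ Int
  unify c -> Bool ~ d
_ _ : c -> Bool
  unify a -> Int ~ (c -> Bool) -> e
  unify a ~ c -> Bool
  unify Int ~ e
_ _ : Int
  unify Int ~ Int
  unify Int ~ Int
  unify Bool ~ Bool
  unify Int ~ Int
\v._ : f -> Int
  unify Int ~ Bool
  FAIL: mismatch Int ~ Bool

Answer: 0.1.1.0 : 4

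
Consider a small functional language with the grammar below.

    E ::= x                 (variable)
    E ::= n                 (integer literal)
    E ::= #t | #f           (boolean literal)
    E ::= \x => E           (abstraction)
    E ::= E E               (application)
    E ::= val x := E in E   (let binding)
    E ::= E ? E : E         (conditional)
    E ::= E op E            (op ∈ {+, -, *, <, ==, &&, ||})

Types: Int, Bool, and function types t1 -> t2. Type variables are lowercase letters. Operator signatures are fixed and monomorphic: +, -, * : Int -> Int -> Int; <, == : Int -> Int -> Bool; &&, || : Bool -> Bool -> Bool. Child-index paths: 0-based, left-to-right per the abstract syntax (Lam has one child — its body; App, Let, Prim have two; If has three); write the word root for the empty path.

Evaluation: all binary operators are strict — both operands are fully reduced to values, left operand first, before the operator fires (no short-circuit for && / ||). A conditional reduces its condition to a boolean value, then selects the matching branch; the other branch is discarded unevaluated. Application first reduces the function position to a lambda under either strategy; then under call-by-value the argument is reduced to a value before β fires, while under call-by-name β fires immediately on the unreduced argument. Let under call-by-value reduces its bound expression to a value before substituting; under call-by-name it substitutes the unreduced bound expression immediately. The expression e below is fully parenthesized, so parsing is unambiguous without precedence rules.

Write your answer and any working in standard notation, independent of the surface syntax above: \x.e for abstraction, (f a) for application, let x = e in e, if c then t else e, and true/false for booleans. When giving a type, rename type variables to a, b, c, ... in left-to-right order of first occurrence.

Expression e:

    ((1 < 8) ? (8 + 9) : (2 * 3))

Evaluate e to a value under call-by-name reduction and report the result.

Derivation:
step 0: (if (1 < 8) then (8 + 9) else (2 * 3))
step 1: [delta@0] (if true then (8 + 9) else (2 * 3))
step 2: [if@root] (8 + 9)
step 3: [delta@root] 17

Answer: 17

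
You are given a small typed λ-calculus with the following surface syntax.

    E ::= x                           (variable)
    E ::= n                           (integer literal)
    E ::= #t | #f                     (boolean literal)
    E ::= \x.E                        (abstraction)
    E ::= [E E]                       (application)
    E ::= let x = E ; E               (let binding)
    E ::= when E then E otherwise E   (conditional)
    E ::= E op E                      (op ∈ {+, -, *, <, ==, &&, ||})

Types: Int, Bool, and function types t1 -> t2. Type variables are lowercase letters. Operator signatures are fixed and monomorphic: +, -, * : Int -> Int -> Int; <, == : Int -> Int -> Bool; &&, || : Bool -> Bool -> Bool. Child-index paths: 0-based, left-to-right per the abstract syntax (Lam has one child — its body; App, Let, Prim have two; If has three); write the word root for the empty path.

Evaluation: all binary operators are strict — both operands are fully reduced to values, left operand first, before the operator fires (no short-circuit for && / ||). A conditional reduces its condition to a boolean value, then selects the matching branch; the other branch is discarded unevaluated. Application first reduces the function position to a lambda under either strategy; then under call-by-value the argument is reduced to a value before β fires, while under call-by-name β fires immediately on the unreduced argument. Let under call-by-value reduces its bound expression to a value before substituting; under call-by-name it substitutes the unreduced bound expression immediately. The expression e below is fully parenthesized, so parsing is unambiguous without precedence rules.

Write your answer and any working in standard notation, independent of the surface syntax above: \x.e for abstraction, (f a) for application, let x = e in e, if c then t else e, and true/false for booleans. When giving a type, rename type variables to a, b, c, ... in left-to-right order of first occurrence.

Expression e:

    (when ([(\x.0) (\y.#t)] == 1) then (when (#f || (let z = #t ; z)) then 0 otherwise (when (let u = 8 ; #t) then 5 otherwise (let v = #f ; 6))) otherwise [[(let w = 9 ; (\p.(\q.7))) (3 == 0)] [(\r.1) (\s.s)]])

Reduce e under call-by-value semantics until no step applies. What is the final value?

Answer: 7

Working:
step 0: (if (((\x.0) (\y.true)) == 1) then (if (false || (let z = true in z)) then 0 else (if (let u = 8 in true) then 5 else (let v = false in 6))) else (((let w = 9 in (\p.(\q.7))) (3 == 0)) ((\r.1) (\s.s))))
step 1: [beta@0.0] (if (0 == 1) then (if (false || (let z = true in z)) then 0 else (if (let u = 8 in true) then 5 else (let v = false in 6))) else (((let w = 9 in (\p.(\q.7))) (3 == 0)) ((\r.1) (\s.s))))
step 2: [delta@0] (if false then (if (false || (let z = true in z)) then 0 else (if (let u = 8 in true) then 5 else (let v = false in 6))) else (((let w = 9 in (\p.(\q.7))) (3 == 0)) ((\r.1) (\s.s))))
step 3: [if@root] (((let w = 9 in (\p.(\q.7))) (3 == 0)) ((\r.1) (\s.s)))
step 4: [let@0.0] (((\p.(\q.7)) (3 == 0)) ((\r.1) (\s.s)))
step 5: [delta@0.1] (((\p.(\q.7)) false) ((\r.1) (\s.s)))
step 6: [beta@0] ((\q.7) ((\r.1) (\s.s)))
step 7: [beta@1] ((\q.7) 1)
step 8: [beta@root] 7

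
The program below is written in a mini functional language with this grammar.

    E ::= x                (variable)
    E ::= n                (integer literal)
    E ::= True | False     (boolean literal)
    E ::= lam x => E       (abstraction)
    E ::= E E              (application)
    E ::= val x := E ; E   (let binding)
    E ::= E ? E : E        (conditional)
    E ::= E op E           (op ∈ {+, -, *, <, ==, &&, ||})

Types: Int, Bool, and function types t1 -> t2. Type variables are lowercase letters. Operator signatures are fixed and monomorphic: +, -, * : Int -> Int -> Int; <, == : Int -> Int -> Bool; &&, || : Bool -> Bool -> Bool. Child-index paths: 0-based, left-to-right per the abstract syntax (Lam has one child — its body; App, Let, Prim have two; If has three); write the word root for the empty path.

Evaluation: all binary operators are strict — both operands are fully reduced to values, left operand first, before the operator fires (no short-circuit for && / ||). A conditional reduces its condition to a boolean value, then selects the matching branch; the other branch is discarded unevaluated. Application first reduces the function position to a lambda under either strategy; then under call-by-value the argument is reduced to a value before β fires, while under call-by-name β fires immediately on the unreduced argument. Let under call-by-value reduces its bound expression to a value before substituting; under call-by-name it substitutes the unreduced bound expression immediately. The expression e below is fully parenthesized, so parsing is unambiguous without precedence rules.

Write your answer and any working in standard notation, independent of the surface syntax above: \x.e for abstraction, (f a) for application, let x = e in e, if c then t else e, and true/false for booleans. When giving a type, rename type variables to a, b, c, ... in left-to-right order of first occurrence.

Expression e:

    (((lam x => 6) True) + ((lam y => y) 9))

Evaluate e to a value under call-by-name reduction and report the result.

Answer: 15

Working:
step 0: (((\x.6) true) + ((\y.y) 9))
step 1: [beta@0] (6 + ((\y.y) 9))
step 2: [beta@1] (6 + 9)
step 3: [delta@root] 15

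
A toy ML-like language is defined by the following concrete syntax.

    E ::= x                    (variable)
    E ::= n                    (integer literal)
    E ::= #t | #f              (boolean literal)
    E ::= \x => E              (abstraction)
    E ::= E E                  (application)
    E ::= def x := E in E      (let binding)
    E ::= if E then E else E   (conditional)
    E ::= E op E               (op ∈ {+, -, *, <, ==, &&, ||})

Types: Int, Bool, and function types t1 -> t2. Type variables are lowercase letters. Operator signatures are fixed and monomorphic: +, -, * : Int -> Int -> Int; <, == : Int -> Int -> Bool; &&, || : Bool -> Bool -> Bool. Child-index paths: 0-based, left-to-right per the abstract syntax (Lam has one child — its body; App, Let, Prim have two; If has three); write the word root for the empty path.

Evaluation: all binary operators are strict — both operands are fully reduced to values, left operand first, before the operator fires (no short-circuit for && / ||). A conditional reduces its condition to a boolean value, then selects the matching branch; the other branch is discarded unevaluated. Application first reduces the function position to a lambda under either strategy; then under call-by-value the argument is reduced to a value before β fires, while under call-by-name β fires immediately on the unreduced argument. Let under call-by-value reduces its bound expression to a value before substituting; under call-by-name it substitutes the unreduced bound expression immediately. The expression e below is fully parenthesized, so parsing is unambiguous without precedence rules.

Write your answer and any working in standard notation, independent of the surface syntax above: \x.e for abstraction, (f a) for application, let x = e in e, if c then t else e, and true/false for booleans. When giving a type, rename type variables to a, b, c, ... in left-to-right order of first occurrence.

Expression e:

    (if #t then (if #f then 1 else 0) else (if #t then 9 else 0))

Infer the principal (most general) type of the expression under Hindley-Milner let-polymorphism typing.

Working:
  unify Bool ~ Bool
  unify Bool ~ Bool
  unify Int ~ Int
  unify Bool ~ Bool
  unify Int ~ Int
  unify Int ~ Int

Answer: Int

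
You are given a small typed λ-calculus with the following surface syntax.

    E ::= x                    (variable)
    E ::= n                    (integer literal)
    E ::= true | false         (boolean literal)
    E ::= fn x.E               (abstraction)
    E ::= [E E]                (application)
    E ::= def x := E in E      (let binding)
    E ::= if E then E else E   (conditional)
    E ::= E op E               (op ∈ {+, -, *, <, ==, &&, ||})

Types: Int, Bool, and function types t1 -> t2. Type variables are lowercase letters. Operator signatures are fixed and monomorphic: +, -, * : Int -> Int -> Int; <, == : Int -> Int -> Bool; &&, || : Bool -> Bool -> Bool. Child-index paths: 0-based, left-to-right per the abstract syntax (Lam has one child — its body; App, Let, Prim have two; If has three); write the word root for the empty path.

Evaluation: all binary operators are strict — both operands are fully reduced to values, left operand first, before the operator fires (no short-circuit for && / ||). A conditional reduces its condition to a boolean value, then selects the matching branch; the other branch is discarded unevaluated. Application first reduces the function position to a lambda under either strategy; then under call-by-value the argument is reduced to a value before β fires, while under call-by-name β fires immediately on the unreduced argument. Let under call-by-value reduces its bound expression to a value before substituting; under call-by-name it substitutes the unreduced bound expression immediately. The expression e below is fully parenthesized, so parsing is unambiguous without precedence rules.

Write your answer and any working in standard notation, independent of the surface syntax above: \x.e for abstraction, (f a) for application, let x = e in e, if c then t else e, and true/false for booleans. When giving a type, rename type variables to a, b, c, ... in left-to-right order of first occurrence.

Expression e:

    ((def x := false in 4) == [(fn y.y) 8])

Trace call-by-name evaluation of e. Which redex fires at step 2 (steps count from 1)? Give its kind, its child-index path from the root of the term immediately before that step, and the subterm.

Trace:
step 0: ((let x = false in 4) == ((\y.y) 8))
step 1: [let@0] (4 == ((\y.y) 8))
step 2: [beta@1] (4 == 8)

Answer: beta at 1 : ((\y.y) 8)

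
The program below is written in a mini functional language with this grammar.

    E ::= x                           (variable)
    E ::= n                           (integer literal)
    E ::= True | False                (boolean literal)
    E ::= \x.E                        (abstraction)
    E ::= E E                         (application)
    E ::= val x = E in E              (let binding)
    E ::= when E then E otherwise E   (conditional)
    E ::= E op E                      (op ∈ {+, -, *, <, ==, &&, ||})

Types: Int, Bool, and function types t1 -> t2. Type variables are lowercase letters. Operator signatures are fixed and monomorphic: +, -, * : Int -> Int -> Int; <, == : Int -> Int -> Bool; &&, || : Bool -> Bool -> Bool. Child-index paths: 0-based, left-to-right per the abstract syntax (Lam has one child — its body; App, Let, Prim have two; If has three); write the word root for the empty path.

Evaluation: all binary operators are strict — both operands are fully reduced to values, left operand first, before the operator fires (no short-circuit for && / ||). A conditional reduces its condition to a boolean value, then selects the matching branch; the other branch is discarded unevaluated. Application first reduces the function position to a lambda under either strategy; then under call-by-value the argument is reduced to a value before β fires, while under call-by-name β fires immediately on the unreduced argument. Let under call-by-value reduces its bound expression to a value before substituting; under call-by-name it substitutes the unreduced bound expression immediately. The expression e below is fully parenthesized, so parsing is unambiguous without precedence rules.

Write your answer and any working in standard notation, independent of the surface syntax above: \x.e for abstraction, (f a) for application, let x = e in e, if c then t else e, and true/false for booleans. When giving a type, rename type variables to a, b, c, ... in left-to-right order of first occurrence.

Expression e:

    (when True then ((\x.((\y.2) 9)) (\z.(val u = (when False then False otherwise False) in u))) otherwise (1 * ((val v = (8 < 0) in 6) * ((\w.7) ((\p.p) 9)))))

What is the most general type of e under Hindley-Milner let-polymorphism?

Answer: Int

Working:
  unify Bool ~ Bool
\y._ : b -> Int
  unify b -> Int ~ Int -> c
  unify b ~ Int
  unify Int ~ c
_ _ : Int
\x._ : a -> Int
  unify Bool ~ Bool
  unify Bool ~ Bool
let u : Bool
u : Bool
\z._ : d -> Bool
  unify a -> Int ~ (d -> Bool) -> e
  unify a ~ d -> Bool
  unify Int ~ e
_ _ : Int
  unify Int ~ Int
  unify Int ~ Int
  unify Int ~ Int
let v : Bool
  unify Int ~ Int
\w._ : f -> Int
p : g
\p._ : g -> g
  unify g -> g ~ Int -> h
  unify g ~ Int
  unify Int ~ h
_ _ : Int
  unify f -> Int ~ Int -> i
  unify f ~ Int
  unify Int ~ i
_ _ : Int
  unify Int ~ Int
  unify Int ~ Int
  unify Int ~ Int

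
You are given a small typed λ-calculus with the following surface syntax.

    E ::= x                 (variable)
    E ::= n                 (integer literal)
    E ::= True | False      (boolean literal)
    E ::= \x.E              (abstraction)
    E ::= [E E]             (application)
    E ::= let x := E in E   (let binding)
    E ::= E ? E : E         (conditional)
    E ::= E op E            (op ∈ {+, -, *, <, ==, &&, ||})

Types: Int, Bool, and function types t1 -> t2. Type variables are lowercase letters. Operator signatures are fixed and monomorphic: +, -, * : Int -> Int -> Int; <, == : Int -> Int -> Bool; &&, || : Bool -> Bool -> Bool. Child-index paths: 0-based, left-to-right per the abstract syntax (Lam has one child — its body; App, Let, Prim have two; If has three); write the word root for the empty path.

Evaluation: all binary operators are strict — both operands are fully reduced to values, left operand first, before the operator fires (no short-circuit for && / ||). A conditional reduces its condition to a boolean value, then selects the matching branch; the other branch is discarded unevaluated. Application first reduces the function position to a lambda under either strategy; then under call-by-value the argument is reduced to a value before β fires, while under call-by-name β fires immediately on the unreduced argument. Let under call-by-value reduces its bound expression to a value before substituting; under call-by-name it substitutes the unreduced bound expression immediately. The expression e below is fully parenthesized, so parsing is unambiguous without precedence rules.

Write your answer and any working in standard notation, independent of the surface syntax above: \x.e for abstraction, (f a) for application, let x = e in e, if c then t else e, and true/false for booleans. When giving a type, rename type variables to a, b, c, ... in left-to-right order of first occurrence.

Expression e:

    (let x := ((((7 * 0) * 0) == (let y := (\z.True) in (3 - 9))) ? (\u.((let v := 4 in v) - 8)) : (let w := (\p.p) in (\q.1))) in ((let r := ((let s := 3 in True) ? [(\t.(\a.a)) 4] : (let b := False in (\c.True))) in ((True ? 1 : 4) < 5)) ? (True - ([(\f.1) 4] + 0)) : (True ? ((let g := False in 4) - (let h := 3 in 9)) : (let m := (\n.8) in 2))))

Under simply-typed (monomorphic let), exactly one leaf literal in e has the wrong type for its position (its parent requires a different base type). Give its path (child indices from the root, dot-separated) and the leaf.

Answer: 1.1.0 : true

Derivation:
  unify Int ~ Int
  unify Int ~ Int
  unify Int ~ Int
  unify Int ~ Int
  unify Int ~ Int
\z._ : a -> Bool
let y : a -> Bool
  unify Int ~ Int
  unify Int ~ Int
  unify Int ~ Int
  unify Bool ~ Bool
let v : Int
v : Int
  unify Int ~ Int
  unify Int ~ Int
\u._ : b -> Int
p : c
\p._ : c -> c
let w : c -> c
\q._ : d -> Int
  unify b -> Int ~ d -> Int
  unify b ~ d
  unify Int ~ Int
let x : d -> Int
let s : Int
  unify Bool ~ Bool
a : f
\a._ : f -> f
\t._ : e -> f -> f
  unify e -> f -> f ~ Int -> g
  unify e ~ Int
  unify f -> f ~ g
_ _ : f -> f
let b : Bool
\c._ : h -> Bool
  unify f -> f ~ h -> Bool
  unify f ~ h
  unify h ~ Bool
let r : Bool -> Bool
  unify Bool ~ Bool
  unify Int ~ Int
  unify Int ~ Int
  unify Int ~ Int
  unify Bool ~ Bool
  unify Bool ~ Int
  FAIL: mismatch Bool ~ Int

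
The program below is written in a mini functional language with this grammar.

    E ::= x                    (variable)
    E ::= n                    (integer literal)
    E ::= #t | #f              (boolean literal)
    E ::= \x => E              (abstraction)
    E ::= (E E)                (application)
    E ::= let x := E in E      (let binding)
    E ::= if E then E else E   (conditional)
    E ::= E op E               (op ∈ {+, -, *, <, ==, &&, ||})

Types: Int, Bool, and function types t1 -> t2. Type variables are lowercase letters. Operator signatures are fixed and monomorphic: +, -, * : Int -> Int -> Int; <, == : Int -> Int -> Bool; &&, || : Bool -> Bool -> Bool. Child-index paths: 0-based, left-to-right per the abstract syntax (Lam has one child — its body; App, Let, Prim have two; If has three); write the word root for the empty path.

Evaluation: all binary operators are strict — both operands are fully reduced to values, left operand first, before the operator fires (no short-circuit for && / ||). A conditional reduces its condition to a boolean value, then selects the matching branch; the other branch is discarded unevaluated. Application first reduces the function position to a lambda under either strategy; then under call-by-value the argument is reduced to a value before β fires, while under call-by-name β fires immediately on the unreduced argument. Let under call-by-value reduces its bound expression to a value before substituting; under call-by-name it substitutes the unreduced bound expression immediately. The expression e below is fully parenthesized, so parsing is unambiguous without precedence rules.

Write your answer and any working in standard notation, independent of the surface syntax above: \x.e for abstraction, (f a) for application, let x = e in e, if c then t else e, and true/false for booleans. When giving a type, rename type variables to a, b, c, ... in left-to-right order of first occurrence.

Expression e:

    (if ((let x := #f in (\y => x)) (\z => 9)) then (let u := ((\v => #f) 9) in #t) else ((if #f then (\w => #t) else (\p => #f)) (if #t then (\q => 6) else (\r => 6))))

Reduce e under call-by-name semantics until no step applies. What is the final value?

Trace:
step 0: (if ((let x = false in (\y.x)) (\z.9)) then (let u = ((\v.false) 9) in true) else ((if false then (\w.true) else (\p.false)) (if true then (\q.6) else (\r.6))))
step 1: [let@0.0] (if ((\y.false) (\z.9)) then (let u = ((\v.false) 9) in true) else ((if false then (\w.true) else (\p.false)) (if true then (\q.6) else (\r.6))))
step 2: [beta@0] (if false then (let u = ((\v.false) 9) in true) else ((if false then (\w.true) else (\p.false)) (if true then (\q.6) else (\r.6))))
step 3: [if@root] ((if false then (\w.true) else (\p.false)) (if true then (\q.6) else (\r.6)))
step 4: [if@0] ((\p.false) (if true then (\q.6) else (\r.6)))
step 5: [beta@root] false

Answer: false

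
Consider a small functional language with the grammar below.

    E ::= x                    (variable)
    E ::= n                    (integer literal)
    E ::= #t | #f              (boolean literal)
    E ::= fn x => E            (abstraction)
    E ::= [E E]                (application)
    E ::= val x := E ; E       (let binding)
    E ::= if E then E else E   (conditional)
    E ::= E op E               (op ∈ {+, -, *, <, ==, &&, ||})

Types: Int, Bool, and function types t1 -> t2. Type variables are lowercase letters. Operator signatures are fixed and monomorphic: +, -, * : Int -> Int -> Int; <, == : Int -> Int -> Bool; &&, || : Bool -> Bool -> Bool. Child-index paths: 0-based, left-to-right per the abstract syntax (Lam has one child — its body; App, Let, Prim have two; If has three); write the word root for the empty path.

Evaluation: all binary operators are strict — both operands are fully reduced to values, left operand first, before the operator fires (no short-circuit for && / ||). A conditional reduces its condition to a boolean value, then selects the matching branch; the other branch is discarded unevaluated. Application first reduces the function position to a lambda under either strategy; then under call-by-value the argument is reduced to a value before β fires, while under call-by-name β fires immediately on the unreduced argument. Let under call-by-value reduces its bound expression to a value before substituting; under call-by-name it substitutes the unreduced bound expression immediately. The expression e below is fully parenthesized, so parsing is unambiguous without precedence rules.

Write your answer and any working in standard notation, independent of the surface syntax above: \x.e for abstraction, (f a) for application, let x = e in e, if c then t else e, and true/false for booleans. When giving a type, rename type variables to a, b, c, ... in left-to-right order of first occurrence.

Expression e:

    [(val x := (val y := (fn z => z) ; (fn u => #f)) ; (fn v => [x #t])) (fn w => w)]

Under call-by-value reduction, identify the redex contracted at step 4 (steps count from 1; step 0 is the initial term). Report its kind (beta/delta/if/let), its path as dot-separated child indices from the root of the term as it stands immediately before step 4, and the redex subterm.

Answer: beta at root : ((\u.false) true)

Trace:
step 0: ((let x = (let y = (\z.z) in (\u.false)) in (\v.(x true))) (\w.w))
step 1: [let@0.0] ((let x = (\u.false) in (\v.(x true))) (\w.w))
step 2: [let@0] ((\v.((\u.false) true)) (\w.w))
step 3: [beta@root] ((\u.false) true)
step 4: [beta@root] false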